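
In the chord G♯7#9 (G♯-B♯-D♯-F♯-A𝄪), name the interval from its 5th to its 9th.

augmented fifth

So we need the interval from D♯ up to A𝄪.
From D♯ to A𝄪: 8 semitones over a fifth = augmented.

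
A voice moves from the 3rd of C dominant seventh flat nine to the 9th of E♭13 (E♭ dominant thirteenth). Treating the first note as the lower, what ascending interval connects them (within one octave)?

minor second

The 3rd of C dominant seventh flat nine is E; the 9th of E♭13 (E♭ dominant thirteenth) is F.
E up to F is 1 semitone, a half step narrower than a major second, so the interval is minor.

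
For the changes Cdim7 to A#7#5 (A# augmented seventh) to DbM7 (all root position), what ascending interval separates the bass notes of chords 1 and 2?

The roots are C and A#.
C up to A# is 10 semitones, a half step wider than a major sixth, so the interval is augmented.

augmented 6th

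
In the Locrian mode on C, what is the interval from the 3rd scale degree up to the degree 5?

Spelling the Locrian mode on C: C D♭ E♭ F G♭ A♭ B♭.
The 3rd scale degree is E♭ and the 5th scale degree is G♭.
E♭ up to G♭ is 3 semitones, a half step narrower than a major third, so the interval is minor.

minor third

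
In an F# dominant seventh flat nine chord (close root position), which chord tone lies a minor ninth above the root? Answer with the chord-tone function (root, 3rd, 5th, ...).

9th

F#7b9 (F# dominant seventh flat nine): F# A# C# E G.
The root is F#. A minor ninth above F# is G.
G is the chord's 9th.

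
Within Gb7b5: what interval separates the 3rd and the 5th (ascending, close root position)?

Gb7b5 (Gb dominant seventh flat five) is spelled Gb-Bb-Dbb-Fb.
The 3rd is Bb and the 5th is Dbb.
Bb up to Dbb is 2 semitones, a whole step narrower than a major third, so the interval is diminished.

diminished 3rd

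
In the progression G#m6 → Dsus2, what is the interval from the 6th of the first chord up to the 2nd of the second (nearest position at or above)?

diminished octave

G#m6 has E# as its 6th, and Dsus2 has E as its 2nd.
8 letter names make it an octave; at 11 semitones (a half step narrower than perfect) the quality is diminished.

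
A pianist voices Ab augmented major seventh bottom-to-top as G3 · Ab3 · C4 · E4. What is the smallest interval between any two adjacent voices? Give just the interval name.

Adjacent intervals: G3→Ab3 = minor second; Ab3→C4 = major third; C4→E4 = major third.
The smallest is G3 to Ab3, a minor second (1 semitone).

m2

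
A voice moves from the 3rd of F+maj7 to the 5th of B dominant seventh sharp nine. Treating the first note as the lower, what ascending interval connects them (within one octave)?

The 3rd of F+maj7 is A; the 5th of B dominant seventh sharp nine is F#.
Counting 6 letters and 9 half steps from A gives a major sixth.

major sixth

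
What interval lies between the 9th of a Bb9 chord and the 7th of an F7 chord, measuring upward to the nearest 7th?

The 9th of Bb9 is C; the 7th of F7 is Eb.
C up to Eb is 3 semitones, a half step narrower than a major third, so the interval is minor.

m3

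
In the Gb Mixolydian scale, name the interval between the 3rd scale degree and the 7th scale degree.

Gb mixolydian: Gb Ab Bb Cb Db Eb Fb.
3rd scale degree = Bb; 7th degree = Fb.
From Bb to Fb: 6 semitones over a fifth = diminished.

diminished fifth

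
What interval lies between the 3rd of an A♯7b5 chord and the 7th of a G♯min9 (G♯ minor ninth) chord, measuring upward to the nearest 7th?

A♯7b5 has C𝄪 as its 3rd, and G♯min9 (G♯ minor ninth) has F♯ as its 7th.
4 letter names make it a fourth; at 4 semitones (a half step narrower than perfect) the quality is diminished.

diminished 4th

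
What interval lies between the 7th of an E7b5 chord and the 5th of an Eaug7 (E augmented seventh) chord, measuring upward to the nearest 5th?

augmented sixth

The 7th of E7b5 is D; the 5th of Eaug7 (E augmented seventh) is B#.
6 letter names make it a sixth; at 10 semitones (a half step wider than major) the quality is augmented.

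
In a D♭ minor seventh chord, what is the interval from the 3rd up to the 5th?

major 3rd

D♭m7 is spelled D♭ F♭ A♭ C♭.
3rd = F♭; 5th = A♭.
Counting 3 letters and 4 half steps from F♭ gives a major third.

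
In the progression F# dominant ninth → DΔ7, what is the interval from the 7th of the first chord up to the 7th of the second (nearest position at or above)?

major 6th

The 7th of F# dominant ninth is E; the 7th of DΔ7 is C#.
Counting 6 letters and 9 half steps from E gives a major sixth.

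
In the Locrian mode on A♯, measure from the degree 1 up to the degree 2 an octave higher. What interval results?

m9

Spelling the Locrian mode on A♯: A♯ B C♯ D♯ E F♯ G♯.
Degree 1 = A♯; 2nd scale degree (up an octave) = B.
From A♯ to B: 13 semitones over a ninth = minor.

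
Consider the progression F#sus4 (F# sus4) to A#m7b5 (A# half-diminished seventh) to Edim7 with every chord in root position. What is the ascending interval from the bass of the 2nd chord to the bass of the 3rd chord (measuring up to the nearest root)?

The roots are A# and E.
From A# to E: 6 semitones over a fifth = diminished.

diminished fifth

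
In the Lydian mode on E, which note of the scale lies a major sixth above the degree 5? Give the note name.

G#

The scale is E F♯ G♯ A♯ B C♯ D♯.
The degree 5 is B; a major sixth above that is G♯ — scale degree 3.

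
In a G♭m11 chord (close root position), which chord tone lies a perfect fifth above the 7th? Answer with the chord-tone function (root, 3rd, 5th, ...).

G♭m11 (G♭ minor eleventh): G♭, B𝄫, D♭, F♭, A♭, C♭.
The 7th is F♭. A perfect fifth above F♭ is C♭.
C♭ is the chord's 11th.

11th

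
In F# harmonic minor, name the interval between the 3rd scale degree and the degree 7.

Spelling F# harmonic minor: F# G# A B C# D E#.
So we need the interval from A up to E#.
A up to E# is 8 semitones, a half step wider than a perfect fifth, so the interval is augmented.

augmented 5th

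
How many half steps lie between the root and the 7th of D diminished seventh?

Ddim7 (D diminished seventh): D-F-Ab-Cb.
D to Cb is a diminished seventh: 9 semitones.

9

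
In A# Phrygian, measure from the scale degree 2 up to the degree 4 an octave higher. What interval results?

major 10th

Spelling A# Phrygian: A# B C# D# E# F# G#.
The scale degree 2 is B and the 4th scale degree (up an octave) is D#.
Counting 10 letters and 16 half steps from B gives a major tenth.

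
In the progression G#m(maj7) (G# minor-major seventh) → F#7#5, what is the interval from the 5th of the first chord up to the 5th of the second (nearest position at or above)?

major seventh

The 5th of G#m(maj7) (G# minor-major seventh) is D#; the 5th of F#7#5 is C##.
D# up to C## spans 7 letter names and 11 semitones — a major seventh.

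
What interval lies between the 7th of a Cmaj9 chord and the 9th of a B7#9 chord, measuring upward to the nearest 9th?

The 7th of Cmaj9 is B; the 9th of B7#9 is C𝄪.
From B to C𝄪: 3 semitones over a second = augmented.

augmented second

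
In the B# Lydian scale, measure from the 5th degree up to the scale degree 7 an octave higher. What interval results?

major 10th

Spelling the B# Lydian scale: B# C## D## E## F## G## A##.
The 5th degree is F## and the 7th scale degree (up an octave) is A##.
F## up to A## spans 10 letter names and 16 semitones — a major tenth.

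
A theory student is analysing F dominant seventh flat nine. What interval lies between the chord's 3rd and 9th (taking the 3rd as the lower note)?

diminished seventh

The chord tones of F7b9 are F, A, C, Eb, Gb.
So we need the interval from A up to Gb.
A up to Gb is 9 semitones, a whole step narrower than a major seventh, so the interval is diminished.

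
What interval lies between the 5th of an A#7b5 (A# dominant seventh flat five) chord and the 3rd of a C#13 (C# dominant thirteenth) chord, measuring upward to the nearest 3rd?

A1

A#7b5 (A# dominant seventh flat five) has E as its 5th, and C#13 (C# dominant thirteenth) has E# as its 3rd.
E up to E# is 1 semitone, a half step wider than a perfect unison, so the interval is augmented.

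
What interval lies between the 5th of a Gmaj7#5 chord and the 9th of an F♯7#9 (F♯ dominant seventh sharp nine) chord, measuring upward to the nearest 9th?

augmented 4th

Gmaj7#5 has D♯ as its 5th, and F♯7#9 (F♯ dominant seventh sharp nine) has G𝄪 as its 9th.
From D♯ to G𝄪: 6 semitones over a fourth = augmented.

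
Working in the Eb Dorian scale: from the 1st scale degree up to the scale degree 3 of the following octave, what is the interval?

Spelling the Eb Dorian scale: Eb F Gb Ab Bb C Db.
The 1st scale degree is Eb and the 3rd degree (up an octave) is Gb.
10 letter names make it a tenth; at 15 semitones (a half step narrower than major) the quality is minor.

m10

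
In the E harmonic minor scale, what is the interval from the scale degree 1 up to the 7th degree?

The scale runs E F♯ G A B C D♯.
That puts E below D♯.
From E to D♯ is 11 semitones, exactly the major seventh.

major 7th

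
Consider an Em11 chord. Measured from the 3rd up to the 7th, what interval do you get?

The chord tones of Em11 are E-G-B-D-F#-A.
The 3rd is G and the 7th is D.
G up to D spans 5 letter names and 7 semitones — a perfect fifth.

perfect fifth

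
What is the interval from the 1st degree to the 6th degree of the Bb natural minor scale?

m6

Bb natural minor: Bb C Db Eb F Gb Ab.
1st degree = Bb; 6th scale degree = Gb.
Bb up to Gb is 8 semitones, a half step narrower than a major sixth, so the interval is minor.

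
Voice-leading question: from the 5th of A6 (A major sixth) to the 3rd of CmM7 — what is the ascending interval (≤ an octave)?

The 5th of A6 (A major sixth) is E; the 3rd of CmM7 is Eb.
8 letter names make it an octave; at 11 semitones (a half step narrower than perfect) the quality is diminished.

diminished octave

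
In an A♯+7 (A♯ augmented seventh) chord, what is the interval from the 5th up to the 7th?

Spelling the chord: A♯-C𝄪-E𝄪-G♯.
So we need the interval from E𝄪 up to G♯.
3 letter names make it a third; at 2 semitones (a whole step narrower than major) the quality is diminished.

diminished third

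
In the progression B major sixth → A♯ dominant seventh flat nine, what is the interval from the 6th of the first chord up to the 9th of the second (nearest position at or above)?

B major sixth has G♯ as its 6th, and A♯ dominant seventh flat nine has B as its 9th.
3 letter names make it a third; at 3 semitones (a half step narrower than major) the quality is minor.

minor 3rd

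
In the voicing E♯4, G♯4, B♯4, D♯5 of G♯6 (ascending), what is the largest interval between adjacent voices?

Adjacent intervals: E♯4→G♯4 = minor third; G♯4→B♯4 = major third; B♯4→D♯5 = minor third.
The largest is G♯4 to B♯4, a major third (4 semitones).

major third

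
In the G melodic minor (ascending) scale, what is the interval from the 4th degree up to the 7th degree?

The scale runs G A Bb C D E F#.
That puts C below F#.
C up to F# is 6 semitones, a half step wider than a perfect fourth, so the interval is augmented.

A4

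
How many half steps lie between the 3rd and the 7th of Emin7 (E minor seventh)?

The chord tones of Em7 are E, G, B, D.
G to D is a perfect fifth: 7 semitones.

7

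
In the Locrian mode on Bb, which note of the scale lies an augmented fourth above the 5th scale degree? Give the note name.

The scale is Bb Cb Db Eb Fb Gb Ab.
The 5th scale degree is Fb; an augmented fourth above that is Bb — scale degree 1.

Bb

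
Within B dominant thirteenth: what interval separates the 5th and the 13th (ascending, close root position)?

The chord tones of B13 (B dominant thirteenth) are B D# F# A C# G#.
That puts F# below G#.
Counting 9 letters and 14 half steps from F# gives a major ninth.

major 9th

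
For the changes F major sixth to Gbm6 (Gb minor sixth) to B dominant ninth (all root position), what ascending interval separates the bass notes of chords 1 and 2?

The roots are F and Gb.
From F to Gb: 1 semitone over a second = minor.

minor 2nd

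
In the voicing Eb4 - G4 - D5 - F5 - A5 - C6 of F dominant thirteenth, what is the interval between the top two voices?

Those voices are A5 and C6.
3 letter names make it a third; at 3 semitones (a half step narrower than major) the quality is minor.

minor third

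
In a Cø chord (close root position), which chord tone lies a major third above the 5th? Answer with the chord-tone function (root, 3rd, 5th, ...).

Spelling the chord: C–Eb–Gb–Bb.
The 5th is Gb. A major third above Gb is Bb.
Bb is the chord's 7th.

7th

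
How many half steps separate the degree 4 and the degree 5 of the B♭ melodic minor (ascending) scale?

2

The scale is B♭ C D♭ E♭ F G A.
E♭ up to F is a major second — 2 semitones.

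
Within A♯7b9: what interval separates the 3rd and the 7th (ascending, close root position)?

The chord tones of A♯7b9 are A♯, C𝄪, E♯, G♯, B.
The 3rd is C𝄪 and the 7th is G♯.
C𝄪 up to G♯ is 6 semitones, a half step narrower than a perfect fifth, so the interval is diminished.

diminished fifth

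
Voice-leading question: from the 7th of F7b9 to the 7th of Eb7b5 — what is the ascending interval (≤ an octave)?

F7b9 has Eb as its 7th, and Eb7b5 has Db as its 7th.
Eb up to Db is 10 semitones, a half step narrower than a major seventh, so the interval is minor.

minor seventh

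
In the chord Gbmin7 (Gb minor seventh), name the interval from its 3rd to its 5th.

Spelling the chord: Gb-Bbb-Db-Fb.
The 3rd is Bbb and the 5th is Db.
Bbb up to Db spans 3 letter names and 4 semitones — a major third.

major third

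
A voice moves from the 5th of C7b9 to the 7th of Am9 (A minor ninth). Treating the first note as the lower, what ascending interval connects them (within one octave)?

The 5th of C7b9 is G; the 7th of Am9 (A minor ninth) is G.
Counting 1 letters and 0 half steps from G gives a perfect unison.

perfect 1st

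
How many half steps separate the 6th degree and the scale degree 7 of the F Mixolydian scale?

The scale is F G A Bb C D Eb.
D up to Eb is a minor second — 1 semitone.

1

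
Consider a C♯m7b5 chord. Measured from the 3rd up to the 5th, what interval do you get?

minor third

C♯ø7: C♯–E–G–B.
3rd = E; 5th = G.
E up to G is 3 semitones, a half step narrower than a major third, so the interval is minor.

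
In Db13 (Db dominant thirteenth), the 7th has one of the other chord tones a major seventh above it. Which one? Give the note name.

Bb

The chord tones of Db13 (Db dominant thirteenth) are Db-F-Ab-Cb-Eb-Bb.
The 7th is Cb. A major seventh above Cb is Bb.
Bb is the chord's 13th.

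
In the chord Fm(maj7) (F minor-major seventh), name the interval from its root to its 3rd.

F minor-major seventh is spelled F, Ab, C, E.
That puts F below Ab.
3 letter names make it a third; at 3 semitones (a half step narrower than major) the quality is minor.

minor third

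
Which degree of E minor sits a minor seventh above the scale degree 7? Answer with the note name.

C

The scale is E F# G A B C D.
The scale degree 7 is D; a minor seventh above that is C — scale degree 6.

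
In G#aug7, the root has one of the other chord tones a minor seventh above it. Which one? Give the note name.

G#+7: G# B# D## F#.
The root is G#. A minor seventh above G# is F#.
F# is the chord's 7th.

F#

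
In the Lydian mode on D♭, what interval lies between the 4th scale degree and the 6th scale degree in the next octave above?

minor tenth

D♭ lydian: D♭ E♭ F G A♭ B♭ C.
So we need the interval from G up to B♭.
From G to B♭: 15 semitones over a tenth = minor.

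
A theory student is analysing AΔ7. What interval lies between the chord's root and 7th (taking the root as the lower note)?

M7

Spelling the chord: A C# E G#.
So we need the interval from A up to G#.
A up to G# spans 7 letter names and 11 semitones — a major seventh.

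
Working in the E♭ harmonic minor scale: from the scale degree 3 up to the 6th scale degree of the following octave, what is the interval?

Spelling the E♭ harmonic minor scale: E♭ F G♭ A♭ B♭ C♭ D.
Scale degree 3 = G♭; scale degree 6 (up an octave) = C♭.
From G♭ to C♭ is 17 semitones, exactly the perfect eleventh.

P11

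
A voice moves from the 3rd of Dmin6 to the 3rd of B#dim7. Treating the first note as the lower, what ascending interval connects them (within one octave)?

augmented 6th

The 3rd of Dmin6 is F; the 3rd of B#dim7 is D#.
6 letter names make it a sixth; at 10 semitones (a half step wider than major) the quality is augmented.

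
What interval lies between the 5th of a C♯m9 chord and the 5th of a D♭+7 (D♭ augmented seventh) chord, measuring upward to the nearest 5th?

C♯m9 has G♯ as its 5th, and D♭+7 (D♭ augmented seventh) has A as its 5th.
From G♯ to A: 1 semitone over a second = minor.

m2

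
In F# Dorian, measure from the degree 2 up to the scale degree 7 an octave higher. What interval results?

Spelling F# Dorian: F# G# A B C# D# E.
Degree 2 = G#; scale degree 7 (up an octave) = E.
G# up to E is 20 semitones, a half step narrower than a major thirteenth, so the interval is minor.

minor thirteenth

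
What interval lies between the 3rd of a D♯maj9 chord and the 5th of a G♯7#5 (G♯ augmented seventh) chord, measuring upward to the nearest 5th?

M6

The 3rd of D♯maj9 is F𝄪; the 5th of G♯7#5 (G♯ augmented seventh) is D𝄪.
F𝄪 up to D𝄪 spans 6 letter names and 9 semitones — a major sixth.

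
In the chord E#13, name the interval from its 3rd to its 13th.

The chord tones of E# dominant thirteenth are E#-G##-B#-D#-F##-C##.
The 3rd is G## and the 13th is C##.
From G## to C## is 17 semitones, exactly the perfect eleventh.

perfect eleventh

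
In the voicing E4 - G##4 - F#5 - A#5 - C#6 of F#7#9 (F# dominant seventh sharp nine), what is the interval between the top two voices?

Those voices are A#5 and C#6.
3 letter names make it a third; at 3 semitones (a half step narrower than major) the quality is minor.

minor third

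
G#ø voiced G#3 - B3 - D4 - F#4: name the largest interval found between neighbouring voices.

major third

Adjacent intervals: G#3→B3 = minor third; B3→D4 = minor third; D4→F#4 = major third.
The largest is D4 to F#4, a major third (4 semitones).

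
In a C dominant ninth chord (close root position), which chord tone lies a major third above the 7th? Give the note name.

D

C9 is spelled C, E, G, B♭, D.
The 7th is B♭. A major third above B♭ is D.
D is the chord's 9th.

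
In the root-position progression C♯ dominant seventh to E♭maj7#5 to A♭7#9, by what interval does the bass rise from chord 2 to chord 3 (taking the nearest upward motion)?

The roots are E♭ and A♭.
E♭ up to A♭ spans 4 letter names and 5 semitones — a perfect fourth.

P4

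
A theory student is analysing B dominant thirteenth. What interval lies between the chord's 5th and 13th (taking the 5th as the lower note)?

M9

B13 (B dominant thirteenth): B, D♯, F♯, A, C♯, G♯.
So we need the interval from F♯ up to G♯.
F♯ up to G♯ spans 9 letter names and 14 semitones — a major ninth.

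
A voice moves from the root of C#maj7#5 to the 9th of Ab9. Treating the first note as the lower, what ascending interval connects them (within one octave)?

diminished seventh

C#maj7#5 has C# as its root, and Ab9 has Bb as its 9th.
From C# to Bb: 9 semitones over a seventh = diminished.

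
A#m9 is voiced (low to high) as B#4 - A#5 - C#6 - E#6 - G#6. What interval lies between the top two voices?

minor 3rd

Those voices are E#6 and G#6.
3 letter names make it a third; at 3 semitones (a half step narrower than major) the quality is minor.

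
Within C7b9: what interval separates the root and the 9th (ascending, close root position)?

minor ninth

Spelling the chord: C-E-G-Bb-Db.
That puts C below Db.
9 letter names make it a ninth; at 13 semitones (a half step narrower than major) the quality is minor.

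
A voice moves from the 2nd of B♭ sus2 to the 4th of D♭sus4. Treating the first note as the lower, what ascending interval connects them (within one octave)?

B♭ sus2 has C as its 2nd, and D♭sus4 has G♭ as its 4th.
From C to G♭: 6 semitones over a fifth = diminished.

diminished fifth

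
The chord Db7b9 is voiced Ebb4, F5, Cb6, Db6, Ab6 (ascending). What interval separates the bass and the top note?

The outer voices are Ebb4 and Ab6.
Ebb up to Ab is 30 semitones, a half step wider than a perfect 18th, so the interval is augmented.

augmented 18th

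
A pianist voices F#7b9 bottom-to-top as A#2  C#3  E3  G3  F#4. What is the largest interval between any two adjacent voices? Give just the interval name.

Adjacent intervals: A#2→C#3 = minor third; C#3→E3 = minor third; E3→G3 = minor third; G3→F#4 = major seventh.
The largest is G3 to F#4, a major seventh (11 semitones).

major 7th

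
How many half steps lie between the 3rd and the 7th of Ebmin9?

7

Ebmin9: Eb-Gb-Bb-Db-F.
Gb to Db is a perfect fifth: 7 semitones.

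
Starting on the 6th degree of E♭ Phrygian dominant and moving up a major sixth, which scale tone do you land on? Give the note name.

Ab

The scale is E♭ F♭ G A♭ B♭ C♭ D♭.
The 6th degree is C♭; a major sixth above that is A♭ — scale degree 4.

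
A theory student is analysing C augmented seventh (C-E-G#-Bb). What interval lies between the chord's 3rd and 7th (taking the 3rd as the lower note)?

The 3rd is E and the 7th is Bb.
5 letter names make it a fifth; at 6 semitones (a half step narrower than perfect) the quality is diminished.
That tritone between 3rd and 7th is what gives the dominant seventh its pull toward resolution.

diminished fifth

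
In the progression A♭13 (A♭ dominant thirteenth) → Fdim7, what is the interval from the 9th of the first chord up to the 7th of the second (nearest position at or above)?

The 9th of A♭13 (A♭ dominant thirteenth) is B♭; the 7th of Fdim7 is E𝄫.
4 letter names make it a fourth; at 4 semitones (a half step narrower than perfect) the quality is diminished.

diminished fourth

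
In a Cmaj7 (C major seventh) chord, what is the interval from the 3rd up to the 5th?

minor third

The chord tones of CΔ7 (C major seventh) are C E G B.
That puts E below G.
3 letter names make it a third; at 3 semitones (a half step narrower than major) the quality is minor.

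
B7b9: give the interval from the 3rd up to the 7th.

B7b9 is spelled B-D#-F#-A-C.
So we need the interval from D# up to A.
D# up to A is 6 semitones, a half step narrower than a perfect fifth, so the interval is diminished.

diminished fifth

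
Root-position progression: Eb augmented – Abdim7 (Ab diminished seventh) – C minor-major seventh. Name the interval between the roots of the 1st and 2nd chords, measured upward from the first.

The roots are Eb and Ab.
From Eb to Ab is 5 semitones, exactly the perfect fourth.

P4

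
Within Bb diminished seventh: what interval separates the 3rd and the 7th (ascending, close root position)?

The chord tones of Bbdim7 (Bb diminished seventh) are Bb-Db-Fb-Abb.
3rd = Db; 7th = Abb.
Db up to Abb is 6 semitones, a half step narrower than a perfect fifth, so the interval is diminished.

d5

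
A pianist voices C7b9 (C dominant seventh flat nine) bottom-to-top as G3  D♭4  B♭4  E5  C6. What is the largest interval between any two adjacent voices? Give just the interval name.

major sixth

Adjacent intervals: G3→D♭4 = diminished fifth; D♭4→B♭4 = major sixth; B♭4→E5 = augmented fourth; E5→C6 = minor sixth.
The largest is D♭4 to B♭4, a major sixth (9 semitones).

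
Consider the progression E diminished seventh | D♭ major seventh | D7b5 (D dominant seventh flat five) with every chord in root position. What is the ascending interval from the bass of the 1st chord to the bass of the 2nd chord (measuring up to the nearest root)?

The roots are E and D♭.
From E to D♭: 9 semitones over a seventh = diminished.

diminished 7th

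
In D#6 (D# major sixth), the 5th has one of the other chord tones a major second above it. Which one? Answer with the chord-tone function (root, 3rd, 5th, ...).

Spelling the chord: D#-F##-A#-B#.
The 5th is A#. A major second above A# is B#.
B# is the chord's 6th.

6th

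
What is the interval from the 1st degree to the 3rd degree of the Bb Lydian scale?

The scale runs Bb C D E F G A.
So we need the interval from Bb up to D.
Bb up to D spans 3 letter names and 4 semitones — a major third.

major third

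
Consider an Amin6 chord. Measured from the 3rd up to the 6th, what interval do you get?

augmented fourth

A minor sixth: A–C–E–F♯.
So we need the interval from C up to F♯.
From C to F♯: 6 semitones over a fourth = augmented.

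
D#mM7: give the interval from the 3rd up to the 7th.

D#mM7 is spelled D#–F#–A#–C##.
So we need the interval from F# up to C##.
F# up to C## is 8 semitones, a half step wider than a perfect fifth, so the interval is augmented.

augmented fifth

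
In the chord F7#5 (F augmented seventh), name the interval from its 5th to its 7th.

F augmented seventh is spelled F–A–C♯–E♭.
5th = C♯; 7th = E♭.
C♯ up to E♭ is 2 semitones, a whole step narrower than a major third, so the interval is diminished.

diminished 3rd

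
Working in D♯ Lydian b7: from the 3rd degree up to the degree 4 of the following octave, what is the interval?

M9

Spelling D♯ Lydian b7: D♯ E♯ F𝄪 G𝄪 A♯ B♯ C♯.
The 3rd degree is F𝄪 and the scale degree 4 (up an octave) is G𝄪.
F𝄪 up to G𝄪 spans 9 letter names and 14 semitones — a major ninth.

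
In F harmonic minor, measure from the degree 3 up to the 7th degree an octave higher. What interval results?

Spelling F harmonic minor: F G Ab Bb C Db E.
The degree 3 is Ab and the scale degree 7 (up an octave) is E.
12 letter names make it a twelfth; at 20 semitones (a half step wider than perfect) the quality is augmented.

A12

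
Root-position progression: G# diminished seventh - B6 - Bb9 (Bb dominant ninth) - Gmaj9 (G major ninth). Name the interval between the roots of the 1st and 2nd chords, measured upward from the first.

The roots are G# and B.
From G# to B: 3 semitones over a third = minor.

minor 3rd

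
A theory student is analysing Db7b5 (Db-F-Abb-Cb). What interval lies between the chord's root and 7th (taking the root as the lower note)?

minor seventh

The root is Db and the 7th is Cb.
Db up to Cb is 10 semitones, a half step narrower than a major seventh, so the interval is minor.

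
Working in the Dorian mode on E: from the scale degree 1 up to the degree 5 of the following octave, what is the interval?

The scale runs E F♯ G A B C♯ D.
That puts E below B.
Counting 12 letters and 19 half steps from E gives a perfect twelfth.

perfect twelfth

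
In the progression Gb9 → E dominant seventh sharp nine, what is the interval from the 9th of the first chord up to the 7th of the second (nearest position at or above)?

augmented fourth

Gb9 has Ab as its 9th, and E dominant seventh sharp nine has D as its 7th.
4 letter names make it a fourth; at 6 semitones (a half step wider than perfect) the quality is augmented.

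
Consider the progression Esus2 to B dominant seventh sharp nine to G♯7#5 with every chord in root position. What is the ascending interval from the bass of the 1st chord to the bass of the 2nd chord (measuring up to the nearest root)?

The roots are E and B.
From E to B is 7 semitones, exactly the perfect fifth.

P5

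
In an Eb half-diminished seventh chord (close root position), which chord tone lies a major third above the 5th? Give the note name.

Db

The chord tones of Ebø are Eb–Gb–Bbb–Db.
The 5th is Bbb. A major third above Bbb is Db.
Db is the chord's 7th.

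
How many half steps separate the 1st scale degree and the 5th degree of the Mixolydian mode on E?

7

The scale is E F# G# A B C# D.
E up to B is a perfect fifth — 7 semitones.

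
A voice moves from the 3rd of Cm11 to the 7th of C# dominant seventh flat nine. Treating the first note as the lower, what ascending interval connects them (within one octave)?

The 3rd of Cm11 is Eb; the 7th of C# dominant seventh flat nine is B.
5 letter names make it a fifth; at 8 semitones (a half step wider than perfect) the quality is augmented.

augmented fifth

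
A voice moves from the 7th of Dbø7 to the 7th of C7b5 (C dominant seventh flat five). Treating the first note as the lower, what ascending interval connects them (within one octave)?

major seventh

The 7th of Dbø7 is Cb; the 7th of C7b5 (C dominant seventh flat five) is Bb.
Cb up to Bb spans 7 letter names and 11 semitones — a major seventh.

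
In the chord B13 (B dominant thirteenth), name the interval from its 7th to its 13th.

major seventh

Spelling the chord: B–D#–F#–A–C#–G#.
So we need the interval from A up to G#.
From A to G# is 11 semitones, exactly the major seventh.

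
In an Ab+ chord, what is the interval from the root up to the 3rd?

Ab augmented is spelled Ab C E.
So we need the interval from Ab up to C.
Counting 3 letters and 4 half steps from Ab gives a major third.

M3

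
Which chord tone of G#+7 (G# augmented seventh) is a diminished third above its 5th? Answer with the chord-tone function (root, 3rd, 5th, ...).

The chord tones of G#aug7 are G#–B#–D##–F#.
The 5th is D##. A diminished third above D## is F#.
F# is the chord's 7th.

7th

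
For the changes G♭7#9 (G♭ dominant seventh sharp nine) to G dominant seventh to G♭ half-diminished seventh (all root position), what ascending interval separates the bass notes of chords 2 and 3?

diminished octave

The roots are G and G♭.
From G to G♭: 11 semitones over an octave = diminished.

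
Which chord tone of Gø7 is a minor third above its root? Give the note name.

Bb

Gø: G Bb Db F.
The root is G. A minor third above G is Bb.
Bb is the chord's 3rd.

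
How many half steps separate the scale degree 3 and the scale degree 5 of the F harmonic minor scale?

4

The scale is F G Ab Bb C Db E.
Ab up to C is a major third — 4 semitones.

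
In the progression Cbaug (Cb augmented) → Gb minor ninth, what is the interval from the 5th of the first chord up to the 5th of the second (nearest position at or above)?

The 5th of Cbaug (Cb augmented) is G; the 5th of Gb minor ninth is Db.
From G to Db: 6 semitones over a fifth = diminished.

diminished 5th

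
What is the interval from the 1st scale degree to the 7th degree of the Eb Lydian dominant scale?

minor seventh

The scale runs Eb F G A Bb C Db.
So we need the interval from Eb up to Db.
7 letter names make it a seventh; at 10 semitones (a half step narrower than major) the quality is minor.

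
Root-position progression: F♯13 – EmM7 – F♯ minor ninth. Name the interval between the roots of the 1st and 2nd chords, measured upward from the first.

The roots are F♯ and E.
From F♯ to E: 10 semitones over a seventh = minor.

m7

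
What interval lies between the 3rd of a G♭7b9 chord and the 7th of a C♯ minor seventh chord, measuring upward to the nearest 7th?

augmented 1st

The 3rd of G♭7b9 is B♭; the 7th of C♯ minor seventh is B.
B♭ up to B is 1 semitone, a half step wider than a perfect unison, so the interval is augmented.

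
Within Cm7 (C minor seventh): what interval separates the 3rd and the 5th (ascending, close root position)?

C minor seventh is spelled C Eb G Bb.
That puts Eb below G.
From Eb to G is 4 semitones, exactly the major third.

major third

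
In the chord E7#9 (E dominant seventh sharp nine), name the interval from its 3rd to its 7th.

d5

The chord tones of E7#9 are E-G#-B-D-F##.
3rd = G#; 7th = D.
5 letter names make it a fifth; at 6 semitones (a half step narrower than perfect) the quality is diminished.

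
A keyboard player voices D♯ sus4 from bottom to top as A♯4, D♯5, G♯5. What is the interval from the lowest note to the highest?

minor 7th

The outer voices are A♯4 and G♯5.
From A♯ to G♯: 10 semitones over a seventh = minor.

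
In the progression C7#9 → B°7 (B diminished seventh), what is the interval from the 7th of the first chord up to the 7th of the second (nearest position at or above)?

The 7th of C7#9 is Bb; the 7th of B°7 (B diminished seventh) is Ab.
Bb up to Ab is 10 semitones, a half step narrower than a major seventh, so the interval is minor.

minor 7th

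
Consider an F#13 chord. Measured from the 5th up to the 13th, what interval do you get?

M9

F#13 is spelled F#-A#-C#-E-G#-D#.
5th = C#; 13th = D#.
C# up to D# spans 9 letter names and 14 semitones — a major ninth.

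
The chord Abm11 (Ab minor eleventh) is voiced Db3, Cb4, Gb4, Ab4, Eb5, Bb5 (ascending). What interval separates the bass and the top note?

major 20th

The outer voices are Db3 and Bb5.
Counting 20 letters and 33 half steps from Db gives a major 20th.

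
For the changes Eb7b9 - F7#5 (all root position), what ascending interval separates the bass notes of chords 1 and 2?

The roots are Eb and F.
Counting 2 letters and 2 half steps from Eb gives a major second.

major 2nd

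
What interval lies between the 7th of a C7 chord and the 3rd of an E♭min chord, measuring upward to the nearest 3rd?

The 7th of C7 is B♭; the 3rd of E♭min is G♭.
From B♭ to G♭: 8 semitones over a sixth = minor.

m6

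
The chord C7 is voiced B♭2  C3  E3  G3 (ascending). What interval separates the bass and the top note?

The outer voices are B♭2 and G3.
Counting 6 letters and 9 half steps from B♭ gives a major sixth.

major 6th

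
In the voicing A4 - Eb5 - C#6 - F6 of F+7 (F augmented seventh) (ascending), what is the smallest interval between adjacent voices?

Adjacent intervals: A4→Eb5 = diminished fifth; Eb5→C#6 = augmented sixth; C#6→F6 = diminished fourth.
The smallest is C#6 to F6, a diminished fourth (4 semitones).

diminished fourth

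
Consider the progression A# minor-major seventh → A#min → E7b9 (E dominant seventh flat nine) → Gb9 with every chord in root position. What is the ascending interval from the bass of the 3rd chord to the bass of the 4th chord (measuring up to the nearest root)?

The roots are E and Gb.
3 letter names make it a third; at 2 semitones (a whole step narrower than major) the quality is diminished.

diminished third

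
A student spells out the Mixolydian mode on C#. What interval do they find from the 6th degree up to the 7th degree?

The scale runs C# D# E# F# G# A# B.
That puts A# below B.
From A# to B: 1 semitone over a second = minor.

minor second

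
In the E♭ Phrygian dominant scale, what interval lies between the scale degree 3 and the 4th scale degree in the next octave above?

minor ninth

Spelling the E♭ Phrygian dominant scale: E♭ F♭ G A♭ B♭ C♭ D♭.
Scale degree 3 = G; 4th scale degree (up an octave) = A♭.
From G to A♭: 13 semitones over a ninth = minor.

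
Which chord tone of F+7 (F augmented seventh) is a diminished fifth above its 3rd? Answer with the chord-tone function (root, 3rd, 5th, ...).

F augmented seventh: F-A-C♯-E♭.
The 3rd is A. A diminished fifth above A is E♭.
E♭ is the chord's 7th.

7th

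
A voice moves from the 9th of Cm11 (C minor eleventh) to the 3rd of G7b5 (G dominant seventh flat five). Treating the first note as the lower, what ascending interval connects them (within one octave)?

M6

The 9th of Cm11 (C minor eleventh) is D; the 3rd of G7b5 (G dominant seventh flat five) is B.
D up to B spans 6 letter names and 9 semitones — a major sixth.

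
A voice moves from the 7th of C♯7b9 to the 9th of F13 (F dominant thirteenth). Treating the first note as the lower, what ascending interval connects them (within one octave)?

C♯7b9 has B as its 7th, and F13 (F dominant thirteenth) has G as its 9th.
6 letter names make it a sixth; at 8 semitones (a half step narrower than major) the quality is minor.

minor sixth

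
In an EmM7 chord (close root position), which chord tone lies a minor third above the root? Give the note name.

G

E minor-major seventh: E–G–B–D♯.
The root is E. A minor third above E is G.
G is the chord's 3rd.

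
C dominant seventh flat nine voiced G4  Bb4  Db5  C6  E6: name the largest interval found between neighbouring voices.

Adjacent intervals: G4→Bb4 = minor third; Bb4→Db5 = minor third; Db5→C6 = major seventh; C6→E6 = major third.
The largest is Db5 to C6, a major seventh (11 semitones).

M7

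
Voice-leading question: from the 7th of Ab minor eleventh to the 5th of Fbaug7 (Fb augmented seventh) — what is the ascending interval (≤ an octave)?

Ab minor eleventh has Gb as its 7th, and Fbaug7 (Fb augmented seventh) has C as its 5th.
Gb up to C is 6 semitones, a half step wider than a perfect fourth, so the interval is augmented.

augmented 4th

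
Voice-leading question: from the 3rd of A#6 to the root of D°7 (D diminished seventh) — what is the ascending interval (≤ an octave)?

diminished second

A#6 has C## as its 3rd, and D°7 (D diminished seventh) has D as its root.
2 letter names make it a second; at 0 semitones (a whole step narrower than major) the quality is diminished.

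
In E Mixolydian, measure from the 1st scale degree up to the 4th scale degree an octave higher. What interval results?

perfect eleventh

E mixolydian: E F# G# A B C# D.
That puts E below A.
From E to A is 17 semitones, exactly the perfect eleventh.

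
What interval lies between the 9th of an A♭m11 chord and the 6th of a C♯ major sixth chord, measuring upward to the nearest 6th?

A♭m11 has B♭ as its 9th, and C♯ major sixth has A♯ as its 6th.
B♭ up to A♯ is 12 semitones, a half step wider than a major seventh, so the interval is augmented.

augmented seventh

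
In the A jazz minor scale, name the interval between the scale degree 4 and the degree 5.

major second

Spelling the A jazz minor scale: A B C D E F# G#.
The scale degree 4 is D and the 5th scale degree is E.
From D to E is 2 semitones, exactly the major second.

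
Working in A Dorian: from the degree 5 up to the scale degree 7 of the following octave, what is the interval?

minor tenth

Spelling A Dorian: A B C D E F# G.
Degree 5 = E; scale degree 7 (up an octave) = G.
E up to G is 15 semitones, a half step narrower than a major tenth, so the interval is minor.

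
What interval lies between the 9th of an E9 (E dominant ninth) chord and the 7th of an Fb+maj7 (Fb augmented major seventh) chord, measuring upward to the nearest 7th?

The 9th of E9 (E dominant ninth) is F#; the 7th of Fb+maj7 (Fb augmented major seventh) is Eb.
From F# to Eb: 9 semitones over a seventh = diminished.

diminished seventh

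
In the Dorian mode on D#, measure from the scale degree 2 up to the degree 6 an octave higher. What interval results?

perfect 12th

The scale runs D# E# F# G# A# B# C#.
That puts E# below B#.
From E# to B# is 19 semitones, exactly the perfect twelfth.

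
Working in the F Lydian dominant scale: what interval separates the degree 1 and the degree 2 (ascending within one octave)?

Spelling the F Lydian dominant scale: F G A B C D Eb.
That puts F below G.
From F to G is 2 semitones, exactly the major second.

major second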